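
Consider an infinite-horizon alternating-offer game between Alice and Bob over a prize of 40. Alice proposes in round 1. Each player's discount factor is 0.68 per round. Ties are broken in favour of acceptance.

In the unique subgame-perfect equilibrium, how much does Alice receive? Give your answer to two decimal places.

When Alice proposes, Bob accepts any offer worth at least 0.68 times what Bob would get by proposing next round; and vice versa.
This gives x = 40 − 0.68y and y = 40 − 0.68x, where x and y are each side's share when it proposes.
Hence (1 − 0.68·0.68)x = 40(1 − 0.68), i.e. 0.5376·x = 12.8.
x ≈ 23.8095; Bob's share is 40 − x ≈ 16.1905.

23.81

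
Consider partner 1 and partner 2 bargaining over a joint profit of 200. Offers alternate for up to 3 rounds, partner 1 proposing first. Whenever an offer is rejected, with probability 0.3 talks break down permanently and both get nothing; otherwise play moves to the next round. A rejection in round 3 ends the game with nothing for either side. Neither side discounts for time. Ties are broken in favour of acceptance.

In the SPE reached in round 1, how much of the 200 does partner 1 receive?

158

Round 3 (partner 1 proposes): partner 2 will accept anything ≥ 0, so partner 1 offers 0 and keeps 200.
Round 2 (partner 2 proposes): rejecting gives partner 1 an expected 0.7 × 200 = 140; partner 2 offers that and keeps 60.
Round 1 (partner 1 proposes): rejecting gives partner 2 an expected 0.7 × 60 = 42; partner 1 offers that and keeps 158.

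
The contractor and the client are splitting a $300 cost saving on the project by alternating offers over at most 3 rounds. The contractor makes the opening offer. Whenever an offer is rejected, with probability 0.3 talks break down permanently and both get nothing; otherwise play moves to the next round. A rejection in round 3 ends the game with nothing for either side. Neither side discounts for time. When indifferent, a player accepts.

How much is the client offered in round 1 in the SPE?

By backward induction:
Round 3 (the contractor proposes): the client will accept anything ≥ 0, so the contractor offers 0 and keeps 300.
Round 2 (the client proposes): rejecting gives the contractor an expected 0.7 × 300 = 210; the client offers that and keeps 90.
Round 1 (the contractor proposes): rejecting gives the client an expected 0.7 × 90 = 63. The contractor offers 63 and keeps 300 − 63 = 237.

63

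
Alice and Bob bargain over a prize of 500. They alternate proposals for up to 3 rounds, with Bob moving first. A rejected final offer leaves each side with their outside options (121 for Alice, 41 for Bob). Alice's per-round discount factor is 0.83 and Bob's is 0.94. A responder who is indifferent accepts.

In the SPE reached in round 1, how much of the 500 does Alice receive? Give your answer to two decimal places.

119.30

Work backward from the last round.
Round 3 (Bob proposes): Alice gets 121 if talks fail, so Bob offers 121 and keeps 379.
Round 2 (Alice proposes): Bob can get 379 next round, worth 0.94 × 379 = 356.26 now, so Alice offers 356.26, keeping 143.74.
Round 1 (Bob proposes): Alice can get 143.74 next round, worth 0.83 × 143.74 = 119.3042 now; Bob offers that and keeps 380.6958.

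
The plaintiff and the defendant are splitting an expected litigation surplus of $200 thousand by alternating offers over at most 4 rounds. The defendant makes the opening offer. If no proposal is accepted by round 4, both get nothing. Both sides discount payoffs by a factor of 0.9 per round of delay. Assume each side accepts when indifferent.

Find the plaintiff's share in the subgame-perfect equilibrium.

Round 4 (the plaintiff proposes): the defendant will accept anything ≥ 0, so the plaintiff offers 0 and keeps 200.
Round 3 (the defendant proposes): the plaintiff can get 200 next round, worth 0.9 × 200 = 180 now, so the defendant offers 180, keeping 20.
Round 2 (the plaintiff proposes): the defendant can get 20 next round, worth 0.9 × 20 = 18 now; the plaintiff offers that and keeps 182.
Round 1 (the defendant proposes): the plaintiff can get 182 next round, worth 0.9 × 182 = 163.8 now. The defendant offers 163.8 and keeps 200 − 163.8 = 36.2.

163.8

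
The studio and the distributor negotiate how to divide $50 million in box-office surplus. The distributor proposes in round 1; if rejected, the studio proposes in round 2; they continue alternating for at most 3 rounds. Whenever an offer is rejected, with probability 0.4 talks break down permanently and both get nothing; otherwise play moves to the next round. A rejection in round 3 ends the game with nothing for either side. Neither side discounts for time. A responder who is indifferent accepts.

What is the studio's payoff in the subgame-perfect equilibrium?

12

Round 3 (the distributor proposes): rejection yields 0 for the studio; the distributor offers 0 and keeps 50.
Round 2 (the studio proposes): rejecting gives the distributor an expected 0.6 × 50 = 30. The studio offers 30 and keeps 50 − 30 = 20.
Round 1 (the distributor proposes): rejecting gives the studio an expected 0.6 × 20 = 12, so the distributor offers 12, keeping 38.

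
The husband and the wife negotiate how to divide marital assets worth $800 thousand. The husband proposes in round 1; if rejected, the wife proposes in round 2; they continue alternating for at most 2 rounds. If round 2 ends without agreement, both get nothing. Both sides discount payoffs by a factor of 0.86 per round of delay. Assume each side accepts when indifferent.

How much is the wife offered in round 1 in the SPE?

688

Round 2 (the wife proposes): rejection yields 0 for the husband; the wife offers 0 and keeps 800.
Round 1 (the husband proposes): the wife can get 800 next round, worth 0.86 × 800 = 688 now, so the husband offers 688, keeping 112.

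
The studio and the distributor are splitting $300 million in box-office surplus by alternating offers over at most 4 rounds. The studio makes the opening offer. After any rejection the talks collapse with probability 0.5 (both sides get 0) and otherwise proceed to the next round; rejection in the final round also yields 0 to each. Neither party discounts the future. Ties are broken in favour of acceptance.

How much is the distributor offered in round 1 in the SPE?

By backward induction:
Round 4 (the distributor proposes): the studio will accept anything ≥ 0, so the distributor offers 0 and keeps 300.
Round 3 (the studio proposes): rejecting gives the distributor an expected 0.5 × 300 = 150; the studio offers that and keeps 150.
Round 2 (the distributor proposes): rejecting gives the studio an expected 0.5 × 150 = 75; the distributor offers that and keeps 225.
Round 1 (the studio proposes): rejecting gives the distributor an expected 0.5 × 225 = 112.5, so the studio offers 112.5, keeping 187.5.

112.5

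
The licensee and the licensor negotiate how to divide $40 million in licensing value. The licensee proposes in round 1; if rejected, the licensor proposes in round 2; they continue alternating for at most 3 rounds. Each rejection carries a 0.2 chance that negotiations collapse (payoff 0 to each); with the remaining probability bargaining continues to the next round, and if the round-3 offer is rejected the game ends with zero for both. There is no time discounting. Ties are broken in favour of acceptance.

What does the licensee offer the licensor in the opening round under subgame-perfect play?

6.4

Round 3 (the licensee proposes): rejection yields 0 for the licensor; the licensee offers 0 and keeps 40.
Round 2 (the licensor proposes): rejecting gives the licensee an expected 0.8 × 40 = 32, so the licensor offers 32, keeping 8.
Round 1 (the licensee proposes): rejecting gives the licensor an expected 0.8 × 8 = 6.4, so the licensee offers 6.4, keeping 33.6.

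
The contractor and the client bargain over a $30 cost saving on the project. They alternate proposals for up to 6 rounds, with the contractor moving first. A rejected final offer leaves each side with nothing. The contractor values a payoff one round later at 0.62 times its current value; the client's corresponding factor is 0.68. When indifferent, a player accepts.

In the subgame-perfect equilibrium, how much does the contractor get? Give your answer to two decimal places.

15.35

Solve by backward induction from round 6.
Round 6 (the client proposes): rejection yields 0 for the contractor; the client offers 0 and keeps 30.
Round 5 (the contractor proposes): the client can get 30 next round, worth 0.68 × 30 = 20.4 now; the contractor offers that and keeps 9.6.
Round 4 (the client proposes): the contractor can get 9.6 next round, worth 0.62 × 9.6 = 5.952 now; the client offers that and keeps 24.048.
Round 3 (the contractor proposes): the client can get 24.048 next round, worth 0.68 × 24.048 = 16.35264 now; the contractor offers that and keeps 13.64736.
Round 2 (the client proposes): the contractor can get 13.64736 next round, worth 0.62 × 13.64736 = 8.4613632 now. The client offers 8.4613632 and keeps 30 − 8.4613632 = 21.5386368.
Round 1 (the contractor proposes): the client can get 21.5386368 next round, worth 0.68 × 21.5386368 = 14.646273024 now, so the contractor offers 14.646273024, keeping 15.353726976.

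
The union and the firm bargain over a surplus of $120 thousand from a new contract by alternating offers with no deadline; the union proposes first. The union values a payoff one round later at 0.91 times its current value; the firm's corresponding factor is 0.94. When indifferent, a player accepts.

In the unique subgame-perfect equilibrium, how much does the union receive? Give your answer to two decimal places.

Let x be the union's share when the union proposes and y be the firm's share when the firm proposes.
The firm accepts iff offered ≥ 0.94·y, so x = 120 − 0.94y. Symmetrically y = 120 − 0.91x.
Substituting: x = 120 − 0.94(120 − 0.91x), giving x(1 − 0.91·0.94) = 120(1 − 0.94).
So x = 120 × 0.06 / 0.1446 ≈ 49.7925, and the firm receives 120 − x ≈ 70.2075.

49.79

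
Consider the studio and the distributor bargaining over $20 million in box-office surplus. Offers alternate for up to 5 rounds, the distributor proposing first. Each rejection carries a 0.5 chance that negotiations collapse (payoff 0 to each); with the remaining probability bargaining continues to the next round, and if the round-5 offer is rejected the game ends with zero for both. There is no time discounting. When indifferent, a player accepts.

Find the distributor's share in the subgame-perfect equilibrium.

13.75

Round 5 (the distributor proposes): the studio will accept anything ≥ 0, so the distributor offers 0 and keeps 20.
Round 4 (the studio proposes): rejecting gives the distributor an expected 0.5 × 20 = 10, so the studio offers 10, keeping 10.
Round 3 (the distributor proposes): rejecting gives the studio an expected 0.5 × 10 = 5; the distributor offers that and keeps 15.
Round 2 (the studio proposes): rejecting gives the distributor an expected 0.5 × 15 = 7.5, so the studio offers 7.5, keeping 12.5.
Round 1 (the distributor proposes): rejecting gives the studio an expected 0.5 × 12.5 = 6.25, so the distributor offers 6.25, keeping 13.75.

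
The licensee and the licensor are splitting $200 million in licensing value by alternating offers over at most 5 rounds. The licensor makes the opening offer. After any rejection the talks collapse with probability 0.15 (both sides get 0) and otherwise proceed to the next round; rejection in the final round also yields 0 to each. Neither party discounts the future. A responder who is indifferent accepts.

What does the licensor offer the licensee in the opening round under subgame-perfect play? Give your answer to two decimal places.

43.92

Round 5 (the licensor proposes): rejection yields 0 for the licensee; the licensor offers 0 and keeps 200.
Round 4 (the licensee proposes): rejecting gives the licensor an expected 0.85 × 200 = 170; the licensee offers that and keeps 30.
Round 3 (the licensor proposes): rejecting gives the licensee an expected 0.85 × 30 = 25.5. The licensor offers 25.5 and keeps 200 − 25.5 = 174.5.
Round 2 (the licensee proposes): rejecting gives the licensor an expected 0.85 × 174.5 = 148.325, so the licensee offers 148.325, keeping 51.675.
Round 1 (the licensor proposes): rejecting gives the licensee an expected 0.85 × 51.675 = 43.92375; the licensor offers that and keeps 156.07625.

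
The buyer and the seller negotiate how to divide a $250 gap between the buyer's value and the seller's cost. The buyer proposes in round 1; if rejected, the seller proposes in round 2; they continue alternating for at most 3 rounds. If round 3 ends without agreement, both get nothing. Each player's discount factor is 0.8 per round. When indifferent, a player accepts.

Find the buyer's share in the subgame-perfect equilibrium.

Work backward from the last round.
Round 3 (the buyer proposes): rejection yields 0 for the seller; the buyer offers 0 and keeps 250.
Round 2 (the seller proposes): the buyer can get 250 next round, worth 0.8 × 250 = 200 now, so the seller offers 200, keeping 50.
Round 1 (the buyer proposes): the seller can get 50 next round, worth 0.8 × 50 = 40 now; the buyer offers that and keeps 210.

210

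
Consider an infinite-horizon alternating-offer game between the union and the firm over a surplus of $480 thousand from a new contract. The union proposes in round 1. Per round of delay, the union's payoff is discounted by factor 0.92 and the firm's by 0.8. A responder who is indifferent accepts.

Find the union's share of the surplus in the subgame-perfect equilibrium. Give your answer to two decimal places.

363.64

When the union proposes, the firm accepts any offer worth at least 0.8 times what the firm would get by proposing next round; and vice versa.
This gives x = 480 − 0.8y and y = 480 − 0.92x, where x and y are each side's share when it proposes.
Hence (1 − 0.8·0.92)x = 480(1 − 0.8), i.e. 0.264·x = 96.
x ≈ 363.6364; the firm's share is 480 − x ≈ 116.3636.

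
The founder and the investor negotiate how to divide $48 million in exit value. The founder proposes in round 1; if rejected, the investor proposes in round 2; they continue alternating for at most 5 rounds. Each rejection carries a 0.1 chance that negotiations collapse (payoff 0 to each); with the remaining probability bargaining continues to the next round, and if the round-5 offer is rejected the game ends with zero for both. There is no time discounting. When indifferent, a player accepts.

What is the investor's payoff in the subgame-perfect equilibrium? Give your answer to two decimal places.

By backward induction:
Round 5 (the founder proposes): rejection yields 0 for the investor; the founder offers 0 and keeps 48.
Round 4 (the investor proposes): rejecting gives the founder an expected 0.9 × 48 = 43.2, so the investor offers 43.2, keeping 4.8.
Round 3 (the founder proposes): rejecting gives the investor an expected 0.9 × 4.8 = 4.32. The founder offers 4.32 and keeps 48 − 4.32 = 43.68.
Round 2 (the investor proposes): rejecting gives the founder an expected 0.9 × 43.68 = 39.312, so the investor offers 39.312, keeping 8.688.
Round 1 (the founder proposes): rejecting gives the investor an expected 0.9 × 8.688 = 7.8192. The founder offers 7.8192 and keeps 48 − 7.8192 = 40.1808.

7.82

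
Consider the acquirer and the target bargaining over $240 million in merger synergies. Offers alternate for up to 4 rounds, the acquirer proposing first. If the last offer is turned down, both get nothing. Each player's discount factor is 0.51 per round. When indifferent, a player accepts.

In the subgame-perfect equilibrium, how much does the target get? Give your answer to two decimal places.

Round 4 (the target proposes): rejection yields 0 for the acquirer; the target offers 0 and keeps 240.
Round 3 (the acquirer proposes): the target can get 240 next round, worth 0.51 × 240 = 122.4 now, so the acquirer offers 122.4, keeping 117.6.
Round 2 (the target proposes): the acquirer can get 117.6 next round, worth 0.51 × 117.6 = 59.976 now, so the target offers 59.976, keeping 180.024.
Round 1 (the acquirer proposes): the target can get 180.024 next round, worth 0.51 × 180.024 = 91.81224 now. The acquirer offers 91.81224 and keeps 240 − 91.81224 = 148.18776.

91.81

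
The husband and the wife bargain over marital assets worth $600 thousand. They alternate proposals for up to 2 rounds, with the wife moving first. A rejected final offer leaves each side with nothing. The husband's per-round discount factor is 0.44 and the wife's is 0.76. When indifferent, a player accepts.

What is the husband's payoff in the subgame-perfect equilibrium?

264

Work backward from the last round.
Round 2 (the husband proposes): the wife will accept anything ≥ 0, so the husband offers 0 and keeps 600.
Round 1 (the wife proposes): the husband can get 600 next round, worth 0.44 × 600 = 264 now. The wife offers 264 and keeps 600 − 264 = 336.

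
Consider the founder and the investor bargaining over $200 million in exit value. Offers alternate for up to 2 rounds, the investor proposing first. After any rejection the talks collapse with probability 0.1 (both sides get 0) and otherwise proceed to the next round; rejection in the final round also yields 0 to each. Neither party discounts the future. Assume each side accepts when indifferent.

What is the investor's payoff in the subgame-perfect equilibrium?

20

By backward induction:
Round 2 (the founder proposes): the investor will accept anything ≥ 0, so the founder offers 0 and keeps 200.
Round 1 (the investor proposes): rejecting gives the founder an expected 0.9 × 200 = 180. The investor offers 180 and keeps 200 − 180 = 20.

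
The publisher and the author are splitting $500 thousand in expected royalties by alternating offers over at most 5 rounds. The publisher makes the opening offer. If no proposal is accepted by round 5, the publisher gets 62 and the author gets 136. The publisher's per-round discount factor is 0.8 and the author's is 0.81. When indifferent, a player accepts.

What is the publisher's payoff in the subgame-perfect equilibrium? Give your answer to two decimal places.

Round 5 (the publisher proposes): the author gets 136 if talks fail, so the publisher offers 136 and keeps 364.
Round 4 (the author proposes): the publisher can get 364 next round, worth 0.8 × 364 = 291.2 now. The author offers 291.2 and keeps 500 − 291.2 = 208.8.
Round 3 (the publisher proposes): the author can get 208.8 next round, worth 0.81 × 208.8 = 169.128 now, so the publisher offers 169.128, keeping 330.872.
Round 2 (the author proposes): the publisher can get 330.872 next round, worth 0.8 × 330.872 = 264.6976 now. The author offers 264.6976 and keeps 500 − 264.6976 = 235.3024.
Round 1 (the publisher proposes): the author can get 235.3024 next round, worth 0.81 × 235.3024 = 190.594944 now; the publisher offers that and keeps 309.405056.

309.41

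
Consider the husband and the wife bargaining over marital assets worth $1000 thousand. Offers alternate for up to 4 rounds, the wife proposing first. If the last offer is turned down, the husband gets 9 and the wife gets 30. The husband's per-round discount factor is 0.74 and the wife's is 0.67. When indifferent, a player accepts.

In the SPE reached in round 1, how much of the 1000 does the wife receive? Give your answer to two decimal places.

399.91

By backward induction:
Round 4 (the husband proposes): the wife gets 30 if talks fail, so the husband offers 30 and keeps 970.
Round 3 (the wife proposes): the husband can get 970 next round, worth 0.74 × 970 = 717.8 now; the wife offers that and keeps 282.2.
Round 2 (the husband proposes): the wife can get 282.2 next round, worth 0.67 × 282.2 = 189.074 now. The husband offers 189.074 and keeps 1000 − 189.074 = 810.926.
Round 1 (the wife proposes): the husband can get 810.926 next round, worth 0.74 × 810.926 = 600.08524 now. The wife offers 600.08524 and keeps 1000 − 600.08524 = 399.91476.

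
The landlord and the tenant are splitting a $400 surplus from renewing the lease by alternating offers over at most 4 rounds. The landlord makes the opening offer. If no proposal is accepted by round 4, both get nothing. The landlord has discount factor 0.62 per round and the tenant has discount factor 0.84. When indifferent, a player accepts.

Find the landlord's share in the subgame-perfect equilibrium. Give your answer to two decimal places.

97.33

By backward induction:
Round 4 (the tenant proposes): the landlord will accept anything ≥ 0, so the tenant offers 0 and keeps 400.
Round 3 (the landlord proposes): the tenant can get 400 next round, worth 0.84 × 400 = 336 now, so the landlord offers 336, keeping 64.
Round 2 (the tenant proposes): the landlord can get 64 next round, worth 0.62 × 64 = 39.68 now. The tenant offers 39.68 and keeps 400 − 39.68 = 360.32.
Round 1 (the landlord proposes): the tenant can get 360.32 next round, worth 0.84 × 360.32 = 302.6688 now, so the landlord offers 302.6688, keeping 97.3312.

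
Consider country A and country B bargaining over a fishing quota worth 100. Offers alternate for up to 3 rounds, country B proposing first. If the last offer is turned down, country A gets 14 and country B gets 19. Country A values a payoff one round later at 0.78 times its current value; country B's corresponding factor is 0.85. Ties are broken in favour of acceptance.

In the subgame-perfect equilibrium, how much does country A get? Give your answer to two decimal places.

Round 3 (country B proposes): country A gets 14 if talks fail, so country B offers 14 and keeps 86.
Round 2 (country A proposes): country B can get 86 next round, worth 0.85 × 86 = 73.1 now. Country A offers 73.1 and keeps 100 − 73.1 = 26.9.
Round 1 (country B proposes): country A can get 26.9 next round, worth 0.78 × 26.9 = 20.982 now; country B offers that and keeps 79.018.

20.98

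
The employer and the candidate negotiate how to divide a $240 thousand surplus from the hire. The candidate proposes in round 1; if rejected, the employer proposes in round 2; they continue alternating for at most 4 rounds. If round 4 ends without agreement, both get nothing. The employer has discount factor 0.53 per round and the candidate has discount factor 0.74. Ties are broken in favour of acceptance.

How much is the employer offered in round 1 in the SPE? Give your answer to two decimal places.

82.96

Work backward from the last round.
Round 4 (the employer proposes): the candidate will accept anything ≥ 0, so the employer offers 0 and keeps 240.
Round 3 (the candidate proposes): the employer can get 240 next round, worth 0.53 × 240 = 127.2 now, so the candidate offers 127.2, keeping 112.8.
Round 2 (the employer proposes): the candidate can get 112.8 next round, worth 0.74 × 112.8 = 83.472 now, so the employer offers 83.472, keeping 156.528.
Round 1 (the candidate proposes): the employer can get 156.528 next round, worth 0.53 × 156.528 = 82.95984 now; the candidate offers that and keeps 157.04016.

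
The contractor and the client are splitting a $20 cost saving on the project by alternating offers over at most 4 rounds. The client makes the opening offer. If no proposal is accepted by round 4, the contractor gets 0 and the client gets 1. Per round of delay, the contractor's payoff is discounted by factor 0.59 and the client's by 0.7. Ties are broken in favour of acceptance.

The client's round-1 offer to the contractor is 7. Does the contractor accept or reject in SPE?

Work out the contractor's continuation value if the offer is rejected.
Round 4 (the contractor proposes): the client gets 1 if talks fail, so the contractor offers 1 and keeps 19.
Round 3 (the client proposes): the contractor can get 19 next round, worth 0.59 × 19 = 11.21 now. The client offers 11.21 and keeps 20 − 11.21 = 8.79.
Round 2 (the contractor proposes): the client can get 8.79 next round, worth 0.7 × 8.79 = 6.153 now, so the contractor offers 6.153, keeping 13.847.
So by rejecting in round 1, the contractor gets 13.847 next round, worth 0.59 × 13.847 = 8.16973 now.
Offer 7 < 8.16973, so the contractor rejects.

Reject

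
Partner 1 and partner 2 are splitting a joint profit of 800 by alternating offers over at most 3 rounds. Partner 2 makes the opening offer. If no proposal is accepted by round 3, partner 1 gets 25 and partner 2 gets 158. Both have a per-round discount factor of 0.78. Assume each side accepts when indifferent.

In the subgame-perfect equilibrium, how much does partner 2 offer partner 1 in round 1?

152.49

Round 3 (partner 2 proposes): partner 1 gets 25 if talks fail, so partner 2 offers 25 and keeps 775.
Round 2 (partner 1 proposes): partner 2 can get 775 next round, worth 0.78 × 775 = 604.5 now; partner 1 offers that and keeps 195.5.
Round 1 (partner 2 proposes): partner 1 can get 195.5 next round, worth 0.78 × 195.5 = 152.49 now. Partner 2 offers 152.49 and keeps 800 − 152.49 = 647.51.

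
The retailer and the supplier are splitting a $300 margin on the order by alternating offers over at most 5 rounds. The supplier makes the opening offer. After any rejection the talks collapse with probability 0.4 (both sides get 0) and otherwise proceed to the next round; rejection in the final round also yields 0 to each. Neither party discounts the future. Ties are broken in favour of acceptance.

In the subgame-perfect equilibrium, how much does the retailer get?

Round 5 (the supplier proposes): the retailer will accept anything ≥ 0, so the supplier offers 0 and keeps 300.
Round 4 (the retailer proposes): rejecting gives the supplier an expected 0.6 × 300 = 180, so the retailer offers 180, keeping 120.
Round 3 (the supplier proposes): rejecting gives the retailer an expected 0.6 × 120 = 72. The supplier offers 72 and keeps 300 − 72 = 228.
Round 2 (the retailer proposes): rejecting gives the supplier an expected 0.6 × 228 = 136.8; the retailer offers that and keeps 163.2.
Round 1 (the supplier proposes): rejecting gives the retailer an expected 0.6 × 163.2 = 97.92; the supplier offers that and keeps 202.08.

97.92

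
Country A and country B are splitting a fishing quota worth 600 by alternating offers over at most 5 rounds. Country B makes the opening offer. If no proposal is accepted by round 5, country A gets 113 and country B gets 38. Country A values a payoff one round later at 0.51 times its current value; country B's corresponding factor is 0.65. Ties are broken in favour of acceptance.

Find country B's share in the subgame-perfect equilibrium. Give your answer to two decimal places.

Round 5 (country B proposes): country A gets 113 if talks fail, so country B offers 113 and keeps 487.
Round 4 (country A proposes): country B can get 487 next round, worth 0.65 × 487 = 316.55 now. Country A offers 316.55 and keeps 600 − 316.55 = 283.45.
Round 3 (country B proposes): country A can get 283.45 next round, worth 0.51 × 283.45 = 144.5595 now, so country B offers 144.5595, keeping 455.4405.
Round 2 (country A proposes): country B can get 455.4405 next round, worth 0.65 × 455.4405 = 296.036325 now, so country A offers 296.036325, keeping 303.963675.
Round 1 (country B proposes): country A can get 303.963675 next round, worth 0.51 × 303.963675 = 155.02147425 now. Country B offers 155.02147425 and keeps 600 − 155.02147425 = 444.97852575.

444.98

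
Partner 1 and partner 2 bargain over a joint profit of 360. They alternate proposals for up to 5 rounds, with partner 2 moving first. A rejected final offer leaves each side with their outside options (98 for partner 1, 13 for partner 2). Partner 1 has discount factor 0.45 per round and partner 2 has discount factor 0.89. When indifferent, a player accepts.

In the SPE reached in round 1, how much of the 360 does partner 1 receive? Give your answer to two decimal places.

Round 5 (partner 2 proposes): partner 1 gets 98 if talks fail, so partner 2 offers 98 and keeps 262.
Round 4 (partner 1 proposes): partner 2 can get 262 next round, worth 0.89 × 262 = 233.18 now; partner 1 offers that and keeps 126.82.
Round 3 (partner 2 proposes): partner 1 can get 126.82 next round, worth 0.45 × 126.82 = 57.069 now. Partner 2 offers 57.069 and keeps 360 − 57.069 = 302.931.
Round 2 (partner 1 proposes): partner 2 can get 302.931 next round, worth 0.89 × 302.931 = 269.60859 now. Partner 1 offers 269.60859 and keeps 360 − 269.60859 = 90.39141.
Round 1 (partner 2 proposes): partner 1 can get 90.39141 next round, worth 0.45 × 90.39141 = 40.6761345 now, so partner 2 offers 40.6761345, keeping 319.3238655.

40.68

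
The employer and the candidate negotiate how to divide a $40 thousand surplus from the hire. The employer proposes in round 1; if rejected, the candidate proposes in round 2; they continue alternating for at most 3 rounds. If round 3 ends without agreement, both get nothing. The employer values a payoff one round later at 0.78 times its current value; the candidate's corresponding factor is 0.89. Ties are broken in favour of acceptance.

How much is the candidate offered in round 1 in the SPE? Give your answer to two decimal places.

7.83

Solve by backward induction from round 3.
Round 3 (the employer proposes): rejection yields 0 for the candidate; the employer offers 0 and keeps 40.
Round 2 (the candidate proposes): the employer can get 40 next round, worth 0.78 × 40 = 31.2 now, so the candidate offers 31.2, keeping 8.8.
Round 1 (the employer proposes): the candidate can get 8.8 next round, worth 0.89 × 8.8 = 7.832 now. The employer offers 7.832 and keeps 40 − 7.832 = 32.168.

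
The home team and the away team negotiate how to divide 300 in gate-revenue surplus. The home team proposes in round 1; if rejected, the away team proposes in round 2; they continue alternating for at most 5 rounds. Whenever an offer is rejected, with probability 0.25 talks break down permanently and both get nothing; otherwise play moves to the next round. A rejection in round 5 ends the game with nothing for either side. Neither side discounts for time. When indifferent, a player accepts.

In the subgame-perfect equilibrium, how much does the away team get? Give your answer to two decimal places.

87.89

Round 5 (the home team proposes): rejection yields 0 for the away team; the home team offers 0 and keeps 300.
Round 4 (the away team proposes): rejecting gives the home team an expected 0.75 × 300 = 225; the away team offers that and keeps 75.
Round 3 (the home team proposes): rejecting gives the away team an expected 0.75 × 75 = 56.25, so the home team offers 56.25, keeping 243.75.
Round 2 (the away team proposes): rejecting gives the home team an expected 0.75 × 243.75 = 182.8125. The away team offers 182.8125 and keeps 300 − 182.8125 = 117.1875.
Round 1 (the home team proposes): rejecting gives the away team an expected 0.75 × 117.1875 = 87.890625; the home team offers that and keeps 212.109375.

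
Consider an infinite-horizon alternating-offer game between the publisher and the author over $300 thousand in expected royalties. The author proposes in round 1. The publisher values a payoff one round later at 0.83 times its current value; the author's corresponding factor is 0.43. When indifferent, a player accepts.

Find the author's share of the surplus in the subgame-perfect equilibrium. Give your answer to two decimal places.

When the author proposes, the publisher accepts any offer worth at least 0.83 times what the publisher would get by proposing next round; and vice versa.
This gives x = 300 − 0.83y and y = 300 − 0.43x, where x and y are each side's share when it proposes.
Hence (1 − 0.83·0.43)x = 300(1 − 0.83), i.e. 0.6431·x = 51.
x ≈ 79.3034; the publisher's share is 300 − x ≈ 220.6966.

79.30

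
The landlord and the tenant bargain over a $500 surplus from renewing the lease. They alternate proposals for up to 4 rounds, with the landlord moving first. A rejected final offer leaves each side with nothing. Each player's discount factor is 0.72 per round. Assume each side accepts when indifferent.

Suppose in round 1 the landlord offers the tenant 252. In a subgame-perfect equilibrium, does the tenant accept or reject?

Reject

Round 4 (the tenant proposes): the landlord will accept anything ≥ 0, so the tenant offers 0 and keeps 500.
Round 3 (the landlord proposes): the tenant can get 500 next round, worth 0.72 × 500 = 360 now, so the landlord offers 360, keeping 140.
Round 2 (the tenant proposes): the landlord can get 140 next round, worth 0.72 × 140 = 100.8 now, so the tenant offers 100.8, keeping 399.2.
So by rejecting in round 1, the tenant gets 399.2 next round, worth 0.72 × 399.2 = 287.424 now.
Offer 252 < 287.424, so the tenant rejects.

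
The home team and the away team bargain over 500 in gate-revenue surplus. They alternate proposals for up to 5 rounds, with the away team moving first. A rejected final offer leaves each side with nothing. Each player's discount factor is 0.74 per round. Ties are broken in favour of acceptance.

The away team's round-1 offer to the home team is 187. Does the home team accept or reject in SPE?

Round 5 (the away team proposes): the home team will accept anything ≥ 0, so the away team offers 0 and keeps 500.
Round 4 (the home team proposes): the away team can get 500 next round, worth 0.74 × 500 = 370 now; the home team offers that and keeps 130.
Round 3 (the away team proposes): the home team can get 130 next round, worth 0.74 × 130 = 96.2 now; the away team offers that and keeps 403.8.
Round 2 (the home team proposes): the away team can get 403.8 next round, worth 0.74 × 403.8 = 298.812 now, so the home team offers 298.812, keeping 201.188.
So by rejecting in round 1, the home team gets 201.188 next round, worth 0.74 × 201.188 = 148.87912 now.
Offer 187 ≥ 148.87912, so the home team accepts.

Accept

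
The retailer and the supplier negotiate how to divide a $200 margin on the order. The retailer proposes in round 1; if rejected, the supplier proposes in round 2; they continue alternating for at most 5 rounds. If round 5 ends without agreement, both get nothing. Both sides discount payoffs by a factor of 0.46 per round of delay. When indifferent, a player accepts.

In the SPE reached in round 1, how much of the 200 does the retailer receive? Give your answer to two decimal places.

Round 5 (the retailer proposes): the supplier will accept anything ≥ 0, so the retailer offers 0 and keeps 200.
Round 4 (the supplier proposes): the retailer can get 200 next round, worth 0.46 × 200 = 92 now; the supplier offers that and keeps 108.
Round 3 (the retailer proposes): the supplier can get 108 next round, worth 0.46 × 108 = 49.68 now. The retailer offers 49.68 and keeps 200 − 49.68 = 150.32.
Round 2 (the supplier proposes): the retailer can get 150.32 next round, worth 0.46 × 150.32 = 69.1472 now; the supplier offers that and keeps 130.8528.
Round 1 (the retailer proposes): the supplier can get 130.8528 next round, worth 0.46 × 130.8528 = 60.192288 now. The retailer offers 60.192288 and keeps 200 − 60.192288 = 139.807712.

139.81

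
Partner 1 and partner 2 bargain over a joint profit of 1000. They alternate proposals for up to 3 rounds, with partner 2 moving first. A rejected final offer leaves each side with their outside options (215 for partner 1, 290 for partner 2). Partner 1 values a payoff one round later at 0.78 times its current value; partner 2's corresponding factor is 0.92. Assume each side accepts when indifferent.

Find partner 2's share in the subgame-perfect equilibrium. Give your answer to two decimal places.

Round 3 (partner 2 proposes): partner 1 gets 215 if talks fail, so partner 2 offers 215 and keeps 785.
Round 2 (partner 1 proposes): partner 2 can get 785 next round, worth 0.92 × 785 = 722.2 now. Partner 1 offers 722.2 and keeps 1000 − 722.2 = 277.8.
Round 1 (partner 2 proposes): partner 1 can get 277.8 next round, worth 0.78 × 277.8 = 216.684 now; partner 2 offers that and keeps 783.316.

783.32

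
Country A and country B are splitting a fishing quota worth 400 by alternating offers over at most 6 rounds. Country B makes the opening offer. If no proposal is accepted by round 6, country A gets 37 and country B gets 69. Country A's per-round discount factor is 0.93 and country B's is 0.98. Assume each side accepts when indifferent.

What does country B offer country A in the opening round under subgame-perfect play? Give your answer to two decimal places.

Round 6 (country A proposes): country B gets 69 if talks fail, so country A offers 69 and keeps 331.
Round 5 (country B proposes): country A can get 331 next round, worth 0.93 × 331 = 307.83 now; country B offers that and keeps 92.17.
Round 4 (country A proposes): country B can get 92.17 next round, worth 0.98 × 92.17 = 90.3266 now; country A offers that and keeps 309.6734.
Round 3 (country B proposes): country A can get 309.6734 next round, worth 0.93 × 309.6734 = 287.996262 now; country B offers that and keeps 112.003738.
Round 2 (country A proposes): country B can get 112.003738 next round, worth 0.98 × 112.003738 = 109.76366324 now. Country A offers 109.76366324 and keeps 400 − 109.76366324 = 290.23633676.
Round 1 (country B proposes): country A can get 290.23633676 next round, worth 0.93 × 290.23633676 = 269.9197931868 now, so country B offers 269.9197931868, keeping 130.0802068132.

269.92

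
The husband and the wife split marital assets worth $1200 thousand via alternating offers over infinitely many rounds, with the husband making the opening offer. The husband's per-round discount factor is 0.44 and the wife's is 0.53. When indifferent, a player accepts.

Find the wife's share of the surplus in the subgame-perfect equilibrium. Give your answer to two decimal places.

When the husband proposes, the wife accepts any offer worth at least 0.53 times what the wife would get by proposing next round; and vice versa.
This gives x = 1200 − 0.53y and y = 1200 − 0.44x, where x and y are each side's share when it proposes.
Hence (1 − 0.53·0.44)x = 1200(1 − 0.53), i.e. 0.7668·x = 564.
x ≈ 735.5243; the wife's share is 1200 − x ≈ 464.4757.

464.48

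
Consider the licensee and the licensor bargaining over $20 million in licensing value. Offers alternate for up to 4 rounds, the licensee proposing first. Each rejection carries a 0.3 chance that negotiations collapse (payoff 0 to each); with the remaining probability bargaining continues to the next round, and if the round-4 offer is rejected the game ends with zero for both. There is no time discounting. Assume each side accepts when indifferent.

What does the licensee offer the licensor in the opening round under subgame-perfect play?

11.06

Round 4 (the licensor proposes): rejection yields 0 for the licensee; the licensor offers 0 and keeps 20.
Round 3 (the licensee proposes): rejecting gives the licensor an expected 0.7 × 20 = 14. The licensee offers 14 and keeps 20 − 14 = 6.
Round 2 (the licensor proposes): rejecting gives the licensee an expected 0.7 × 6 = 4.2. The licensor offers 4.2 and keeps 20 − 4.2 = 15.8.
Round 1 (the licensee proposes): rejecting gives the licensor an expected 0.7 × 15.8 = 11.06, so the licensee offers 11.06, keeping 8.94.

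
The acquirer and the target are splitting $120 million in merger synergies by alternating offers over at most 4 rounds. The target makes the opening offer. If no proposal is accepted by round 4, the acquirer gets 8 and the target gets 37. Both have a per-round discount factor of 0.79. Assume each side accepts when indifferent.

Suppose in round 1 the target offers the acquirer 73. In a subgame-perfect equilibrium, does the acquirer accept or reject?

Round 4 (the acquirer proposes): the target gets 37 if talks fail, so the acquirer offers 37 and keeps 83.
Round 3 (the target proposes): the acquirer can get 83 next round, worth 0.79 × 83 = 65.57 now. The target offers 65.57 and keeps 120 − 65.57 = 54.43.
Round 2 (the acquirer proposes): the target can get 54.43 next round, worth 0.79 × 54.43 = 42.9997 now. The acquirer offers 42.9997 and keeps 120 − 42.9997 = 77.0003.
So by rejecting in round 1, the acquirer gets 77.0003 next round, worth 0.79 × 77.0003 = 60.830237 now.
Offer 73 ≥ 60.830237, so the acquirer accepts.

Accept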